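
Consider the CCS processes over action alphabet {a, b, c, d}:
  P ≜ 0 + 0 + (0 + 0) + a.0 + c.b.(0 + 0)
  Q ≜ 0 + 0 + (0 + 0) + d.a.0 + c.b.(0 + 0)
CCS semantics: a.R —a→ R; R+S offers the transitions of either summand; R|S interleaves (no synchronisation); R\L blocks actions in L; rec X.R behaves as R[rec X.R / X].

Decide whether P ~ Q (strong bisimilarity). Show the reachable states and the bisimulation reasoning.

not bisimilar

Reachable graph of P (4 states):
  s0 = 0 + 0 + (0 + 0) + a.0 + c.b.(0 + 0) :: -a-> s1, -c-> s2
  s1 = 0 :: deadlocked
  s2 = b.(0 + 0) :: -b-> s3
  s3 = 0 + 0 :: deadlocked
Reachable graph of Q (5 states):
  t0 = 0 + 0 + (0 + 0) + d.a.0 + c.b.(0 + 0) :: -c-> t1, -d-> t2
  t1 = b.(0 + 0) :: -b-> t3
  t2 = a.0 :: -a-> t4
  t3 = 0 + 0 :: deadlocked
  t4 = 0 :: deadlocked
Partition-refinement fixed point:
  B0 = {s0}
  B1 = {s1, s3, t3, t4}
  B2 = {s2, t1}
  B3 = {t0}
  B4 = {t2}
s0 ∈ B0, t0 ∈ B3 → different blocks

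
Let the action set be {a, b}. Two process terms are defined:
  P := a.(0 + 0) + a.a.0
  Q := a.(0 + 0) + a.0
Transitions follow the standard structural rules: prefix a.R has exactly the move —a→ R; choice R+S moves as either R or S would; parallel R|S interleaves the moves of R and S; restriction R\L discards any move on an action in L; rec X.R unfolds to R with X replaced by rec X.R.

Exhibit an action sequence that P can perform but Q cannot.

P's transition system — 4 states:
  s0 = a.(0 + 0) + a.a.0 → -a-> s1, -a-> s2
  s1 = 0 + 0 → deadlocked
  s2 = a.0 → -a-> s3
  s3 = 0 → deadlocked
Q's transition system — 3 states:
  t0 = a.(0 + 0) + a.0 → -a-> t1, -a-> t2
  t1 = 0 → deadlocked
  t2 = 0 + 0 → deadlocked
Executing aa from P (initial set {s0}):
  [1] a ⇒ {s1, s2}
  [2] a ⇒ {s3}
  ✓ P
Executing aa from Q (initial set {t0}):
  [1] a ⇒ {t1, t2}
  [2] a ⇒ ∅ (Q stuck)

aa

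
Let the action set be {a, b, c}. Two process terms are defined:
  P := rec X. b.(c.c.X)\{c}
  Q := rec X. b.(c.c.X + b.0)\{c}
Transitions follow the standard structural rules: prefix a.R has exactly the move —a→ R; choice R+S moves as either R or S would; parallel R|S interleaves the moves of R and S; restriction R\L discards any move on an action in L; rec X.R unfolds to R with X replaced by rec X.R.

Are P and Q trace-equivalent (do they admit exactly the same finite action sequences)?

LTS(P): 2 reachable states
  u0 = rec X. b.(c.c.X)\{c} → --b--▸ u1
  u1 = (c.c.(rec X. b.(c.c.X)\{c}))\{c} → stopped
LTS(Q): 3 reachable states
  v0 = rec X. b.(c.c.X + b.0)\{c} → --b--▸ v1
  v1 = (c.c.(rec X. b.(c.c.X + b.0)\{c}) + b.0)\{c} → --b--▸ v2
  v2 = 0\{c} → stopped
Executing bb from Q (initial set {v0}):
  [1] b ⇒ {v1}
  [2] b ⇒ {v2}
  Q completes σ.
Executing bb from P (initial set {u0}):
  [1] b ⇒ {u1}
  [2] b ⇒ no successor for P

trace-distinct — witness ⟨bb⟩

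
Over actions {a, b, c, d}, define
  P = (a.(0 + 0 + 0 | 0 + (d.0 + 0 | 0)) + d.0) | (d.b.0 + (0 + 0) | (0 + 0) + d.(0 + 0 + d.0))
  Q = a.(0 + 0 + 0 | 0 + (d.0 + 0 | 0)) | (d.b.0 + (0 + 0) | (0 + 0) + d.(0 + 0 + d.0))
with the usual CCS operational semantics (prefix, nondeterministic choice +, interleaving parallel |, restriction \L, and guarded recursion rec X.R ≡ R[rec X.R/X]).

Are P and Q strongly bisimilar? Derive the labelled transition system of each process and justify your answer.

P's transition system — 12 states:
  p0 = (a.(0 + 0 + 0 | 0 + (d.0 + 0 | 0)) + d.0) | (d.b.0 + (0 + 0) | (0 + 0) + d.(0 + 0 + d.0)) | --a--▸ p1, --d--▸ p2, --d--▸ p3, --d--▸ p4
  p1 = (0 + 0 + 0 | 0 + (d.0 + 0 | 0)) | (d.b.0 + (0 + 0) | (0 + 0) + d.(0 + 0 + d.0)) | --d--▸ p4, --d--▸ p5, --d--▸ p6
  p2 = (a.(0 + 0 + 0 | 0 + (d.0 + 0 | 0)) + d.0) | (0 + 0 + d.0) | --a--▸ p5, --d--▸ p7, --d--▸ p8
  p3 = (a.(0 + 0 + 0 | 0 + (d.0 + 0 | 0)) + d.0) | b.0 | --a--▸ p6, --b--▸ p7, --d--▸ p9
  p4 = 0 | (d.b.0 + (0 + 0) | (0 + 0) + d.(0 + 0 + d.0)) | --d--▸ p8, --d--▸ p9
  p5 = (0 + 0 + 0 | 0 + (d.0 + 0 | 0)) | (0 + 0 + d.0) | --d--▸ p10, --d--▸ p8
  p6 = (0 + 0 + 0 | 0 + (d.0 + 0 | 0)) | b.0 | --b--▸ p10, --d--▸ p9
  p7 = (a.(0 + 0 + 0 | 0 + (d.0 + 0 | 0)) + d.0) | 0 | --a--▸ p10, --d--▸ p11
  p8 = 0 | (0 + 0 + d.0) | --d--▸ p11
  p9 = 0 | b.0 | --b--▸ p11
  p10 = (0 + 0 + 0 | 0 + (d.0 + 0 | 0)) | 0 | --d--▸ p11
  p11 = 0 | 0 | ·
Q's transition system — 12 states:
  q0 = a.(0 + 0 + 0 | 0 + (d.0 + 0 | 0)) | (d.b.0 + (0 + 0) | (0 + 0) + d.(0 + 0 + d.0)) | --a--▸ q1, --d--▸ q2, --d--▸ q3
  q1 = (0 + 0 + 0 | 0 + (d.0 + 0 | 0)) | (d.b.0 + (0 + 0) | (0 + 0) + d.(0 + 0 + d.0)) | --d--▸ q4, --d--▸ q5, --d--▸ q6
  q2 = a.(0 + 0 + 0 | 0 + (d.0 + 0 | 0)) | (0 + 0 + d.0) | --a--▸ q4, --d--▸ q7
  q3 = a.(0 + 0 + 0 | 0 + (d.0 + 0 | 0)) | b.0 | --a--▸ q5, --b--▸ q7
  q4 = (0 + 0 + 0 | 0 + (d.0 + 0 | 0)) | (0 + 0 + d.0) | --d--▸ q8, --d--▸ q9
  q5 = (0 + 0 + 0 | 0 + (d.0 + 0 | 0)) | b.0 | --b--▸ q8, --d--▸ q10
  q6 = 0 | (d.b.0 + (0 + 0) | (0 + 0) + d.(0 + 0 + d.0)) | --d--▸ q10, --d--▸ q9
  q7 = a.(0 + 0 + 0 | 0 + (d.0 + 0 | 0)) | 0 | --a--▸ q8
  q8 = (0 + 0 + 0 | 0 + (d.0 + 0 | 0)) | 0 | --d--▸ q11
  q9 = 0 | (0 + 0 + d.0) | --d--▸ q11
  q10 = 0 | b.0 | --b--▸ q11
  q11 = 0 | 0 | ·
Bisimilarity quotient blocks:
  B0 = {p0}
  B1 = {p4, q6}
  B2 = {p10, p8, q8, q9}
  B3 = {p11, q11}
  B4 = {p9, q10}
  B5 = {p1, q1}
  B6 = {p6, q5}
  B7 = {p5, q4}
  B8 = {p3}
  B9 = {p7}
  B10 = {p2}
  B11 = {q0}
  B12 = {q3}
  B13 = {q7}
  B14 = {q2}
p0 ∈ B0, q0 ∈ B11 → different blocks

NO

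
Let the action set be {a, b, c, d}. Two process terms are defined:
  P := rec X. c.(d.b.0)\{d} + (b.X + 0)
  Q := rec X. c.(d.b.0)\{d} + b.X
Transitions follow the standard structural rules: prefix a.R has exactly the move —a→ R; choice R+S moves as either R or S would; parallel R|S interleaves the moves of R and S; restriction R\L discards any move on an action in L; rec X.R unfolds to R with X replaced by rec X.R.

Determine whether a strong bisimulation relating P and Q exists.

YES

LTS(P): 2 reachable states
  p0 = rec X. c.(d.b.0)\{d} + (b.X + 0) :: --b--▸ p0, --c--▸ p1
  p1 = (d.b.0)\{d} :: stopped
LTS(Q): 2 reachable states
  q0 = rec X. c.(d.b.0)\{d} + b.X :: --b--▸ q0, --c--▸ q1
  q1 = (d.b.0)\{d} :: stopped
Partition-refinement fixed point:
  B0 = {p0, q0}
  B1 = {p1, q1}
p0 ∈ B0, q0 ∈ B0 → same block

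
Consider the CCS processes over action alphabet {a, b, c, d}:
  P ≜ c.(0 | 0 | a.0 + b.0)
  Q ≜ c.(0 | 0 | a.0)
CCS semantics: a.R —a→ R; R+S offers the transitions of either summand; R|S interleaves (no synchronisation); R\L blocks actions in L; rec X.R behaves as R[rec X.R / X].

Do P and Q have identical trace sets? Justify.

Reachable graph of P (4 states):
  m0 = c.(0 | 0 | a.0 + b.0) → =c=> m1
  m1 = 0 | 0 | a.0 + b.0 → =a=> m2, =b=> m3
  m2 = 0 | 0 | 0 → (no moves)
  m3 = 0 → (no moves)
Reachable graph of Q (3 states):
  n0 = c.(0 | 0 | a.0) → =c=> n1
  n1 = 0 | 0 | a.0 → =a=> n2
  n2 = 0 | 0 | 0 → (no moves)
Executing cb from P (initial set {m0}):
  [1] c ⇒ {m1}
  [2] b ⇒ {m3}
  P completes σ.
Executing cb from Q (initial set {n0}):
  [1] c ⇒ {n1}
  [2] b ⇒ ∅  — Q cannot continue

trace-distinct — witness ⟨cb⟩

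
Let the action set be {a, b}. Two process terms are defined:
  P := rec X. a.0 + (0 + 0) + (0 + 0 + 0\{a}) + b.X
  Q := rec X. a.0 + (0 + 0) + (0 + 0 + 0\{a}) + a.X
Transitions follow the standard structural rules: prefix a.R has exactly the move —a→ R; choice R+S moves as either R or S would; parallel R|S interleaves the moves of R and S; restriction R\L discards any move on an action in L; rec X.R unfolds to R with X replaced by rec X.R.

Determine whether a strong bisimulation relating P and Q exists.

Reachable graph of P (2 states):
  u0 = rec X. a.0 + (0 + 0) + (0 + 0 + 0\{a}) + b.X :: --a--▸ u1, --b--▸ u0
  u1 = 0 :: (no moves)
Reachable graph of Q (2 states):
  v0 = rec X. a.0 + (0 + 0) + (0 + 0 + 0\{a}) + a.X :: --a--▸ v0, --a--▸ v1
  v1 = 0 :: (no moves)
Bisimilarity quotient blocks:
  B0 = {u0}
  B1 = {u1, v1}
  B2 = {v0}
u0 ∈ B0, v0 ∈ B2 → different blocks

not bisimilar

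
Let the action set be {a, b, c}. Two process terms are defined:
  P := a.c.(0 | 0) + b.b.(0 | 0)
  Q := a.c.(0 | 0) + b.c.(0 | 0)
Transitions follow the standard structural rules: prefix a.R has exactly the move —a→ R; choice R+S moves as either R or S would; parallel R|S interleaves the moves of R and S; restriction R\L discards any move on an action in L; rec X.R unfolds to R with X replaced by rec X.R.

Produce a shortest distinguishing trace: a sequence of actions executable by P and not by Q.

Reachable graph of P (4 states):
  u0 = a.c.(0 | 0) + b.b.(0 | 0) :: ··a··> u1, ··b··> u2
  u1 = c.(0 | 0) :: ··c··> u3
  u2 = b.(0 | 0) :: ··b··> u3
  u3 = 0 | 0 :: deadlocked
Reachable graph of Q (3 states):
  v0 = a.c.(0 | 0) + b.c.(0 | 0) :: ··a··> v1, ··b··> v1
  v1 = c.(0 | 0) :: ··c··> v2
  v2 = 0 | 0 :: deadlocked
Executing bb from P (initial set {u0}):
  step 1 (b): {u2}
  step 2 (b): {u3}
  — P admits the full trace.
Executing bb from Q (initial set {v0}):
  step 1 (b): {v1}
  step 2 (b): ∅  — Q cannot continue

bb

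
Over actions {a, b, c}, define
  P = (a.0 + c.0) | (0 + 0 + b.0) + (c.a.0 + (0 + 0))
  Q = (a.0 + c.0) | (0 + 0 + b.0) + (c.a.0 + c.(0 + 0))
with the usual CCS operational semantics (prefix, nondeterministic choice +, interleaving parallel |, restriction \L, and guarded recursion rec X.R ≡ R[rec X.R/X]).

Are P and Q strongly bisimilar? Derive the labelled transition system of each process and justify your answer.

NO

LTS(P): 6 reachable states
  m0 = (a.0 + c.0) | (0 + 0 + b.0) + (c.a.0 + (0 + 0)) has moves ··a··> m1, ··b··> m2, ··c··> m1, ··c··> m3
  m1 = 0 | (0 + 0 + b.0) has moves ··b··> m4
  m2 = (a.0 + c.0) | 0 has moves ··a··> m4, ··c··> m4
  m3 = a.0 has moves ··a··> m5
  m4 = 0 | 0 has moves ∅
  m5 = 0 has moves ∅
LTS(Q): 7 reachable states
  n0 = (a.0 + c.0) | (0 + 0 + b.0) + (c.a.0 + c.(0 + 0)) has moves ··a··> n1, ··b··> n2, ··c··> n1, ··c··> n3, ··c··> n4
  n1 = 0 | (0 + 0 + b.0) has moves ··b··> n5
  n2 = (a.0 + c.0) | 0 has moves ··a··> n5, ··c··> n5
  n3 = 0 + 0 has moves ∅
  n4 = a.0 has moves ··a··> n6
  n5 = 0 | 0 has moves ∅
  n6 = 0 has moves ∅
Partition-refinement fixed point:
  B0 = {m0}
  B1 = {m1, n1}
  B2 = {m4, m5, n3, n5, n6}
  B3 = {m2, n2}
  B4 = {m3, n4}
  B5 = {n0}
m0 ∈ B0, n0 ∈ B5 → different blocks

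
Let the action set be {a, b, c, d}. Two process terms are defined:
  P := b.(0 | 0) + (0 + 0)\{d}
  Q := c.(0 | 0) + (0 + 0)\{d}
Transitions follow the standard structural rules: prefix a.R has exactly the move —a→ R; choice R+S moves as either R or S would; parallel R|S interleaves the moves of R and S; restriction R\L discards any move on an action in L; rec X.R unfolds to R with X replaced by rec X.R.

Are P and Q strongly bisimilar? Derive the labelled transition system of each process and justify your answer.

P's transition system — 2 states:
  m0 = b.(0 | 0) + (0 + 0)\{d} | ··b··> m1
  m1 = 0 | 0 | deadlocked
Q's transition system — 2 states:
  n0 = c.(0 | 0) + (0 + 0)\{d} | ··c··> n1
  n1 = 0 | 0 | deadlocked
Bisimilarity quotient blocks:
  B0 = {m0}
  B1 = {m1, n1}
  B2 = {n0}
m0 ∈ B0, n0 ∈ B2 → different blocks

NO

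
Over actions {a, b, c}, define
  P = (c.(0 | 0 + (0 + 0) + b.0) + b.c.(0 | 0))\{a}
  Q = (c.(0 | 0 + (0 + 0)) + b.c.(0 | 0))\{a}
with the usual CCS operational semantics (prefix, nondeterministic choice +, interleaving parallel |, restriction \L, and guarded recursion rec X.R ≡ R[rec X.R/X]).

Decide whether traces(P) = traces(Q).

NO — witness ⟨cb⟩

LTS(P): 5 reachable states
  p0 = (c.(0 | 0 + (0 + 0) + b.0) + b.c.(0 | 0))\{a} | =b=> p1, =c=> p2
  p1 = (c.(0 | 0))\{a} | =c=> p3
  p2 = (0 | 0 + (0 + 0) + b.0)\{a} | =b=> p4
  p3 = (0 | 0)\{a} | (no moves)
  p4 = 0\{a} | (no moves)
LTS(Q): 4 reachable states
  q0 = (c.(0 | 0 + (0 + 0)) + b.c.(0 | 0))\{a} | =b=> q1, =c=> q2
  q1 = (c.(0 | 0))\{a} | =c=> q3
  q2 = (0 | 0 + (0 + 0))\{a} | (no moves)
  q3 = (0 | 0)\{a} | (no moves)
Trace ⟨cb⟩ through P, begin at {p0}:
  after c @ step 1: {p2}
  after b @ step 2: {p4}
  ✓ P
Trace ⟨cb⟩ through Q, begin at {q0}:
  after c @ step 1: {q2}
  after b @ step 2: no successor for Q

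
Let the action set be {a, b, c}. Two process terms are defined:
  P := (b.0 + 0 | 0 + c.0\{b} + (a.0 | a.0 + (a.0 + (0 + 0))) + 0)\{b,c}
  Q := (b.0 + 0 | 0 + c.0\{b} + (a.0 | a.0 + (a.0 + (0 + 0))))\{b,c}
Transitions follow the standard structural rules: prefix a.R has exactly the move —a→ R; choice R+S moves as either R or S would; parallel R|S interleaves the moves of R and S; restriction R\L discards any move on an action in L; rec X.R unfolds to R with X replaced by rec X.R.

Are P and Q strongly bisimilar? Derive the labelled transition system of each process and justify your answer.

Reachable graph of P (5 states):
  p0 = (b.0 + 0 | 0 + c.0\{b} + (a.0 | a.0 + (a.0 + (0 + 0))) + 0)\{b,c} has moves -a-> p1, -a-> p2, -a-> p3
  p1 = (0 | a.0)\{b,c} has moves -a-> p4
  p2 = (a.0 | 0)\{b,c} has moves -a-> p4
  p3 = 0\{b,c} has moves ·
  p4 = (0 | 0)\{b,c} has moves ·
Reachable graph of Q (5 states):
  q0 = (b.0 + 0 | 0 + c.0\{b} + (a.0 | a.0 + (a.0 + (0 + 0))))\{b,c} has moves -a-> q1, -a-> q2, -a-> q3
  q1 = (0 | a.0)\{b,c} has moves -a-> q4
  q2 = (a.0 | 0)\{b,c} has moves -a-> q4
  q3 = 0\{b,c} has moves ·
  q4 = (0 | 0)\{b,c} has moves ·
Bisimilarity quotient blocks:
  B0 = {p0, q0}
  B1 = {p1, p2, q1, q2}
  B2 = {p3, p4, q3, q4}
p0 ∈ B0, q0 ∈ B0 → same block

YES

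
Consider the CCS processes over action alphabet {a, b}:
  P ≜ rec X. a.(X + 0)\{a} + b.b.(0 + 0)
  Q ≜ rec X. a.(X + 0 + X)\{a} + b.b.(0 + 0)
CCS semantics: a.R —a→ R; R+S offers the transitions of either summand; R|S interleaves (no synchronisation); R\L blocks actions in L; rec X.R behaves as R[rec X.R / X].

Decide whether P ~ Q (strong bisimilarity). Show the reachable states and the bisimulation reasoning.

Reachable graph of P (6 states):
  m0 = rec X. a.(X + 0)\{a} + b.b.(0 + 0) :: =a=> m1, =b=> m2
  m1 = ((rec X. a.(X + 0)\{a} + b.b.(0 + 0)) + 0)\{a} :: =b=> m3
  m2 = b.(0 + 0) :: =b=> m4
  m3 = (b.(0 + 0))\{a} :: =b=> m5
  m4 = 0 + 0 :: deadlocked
  m5 = (0 + 0)\{a} :: deadlocked
Reachable graph of Q (6 states):
  n0 = rec X. a.(X + 0 + X)\{a} + b.b.(0 + 0) :: =a=> n1, =b=> n2
  n1 = ((rec X. a.(X + 0 + X)\{a} + b.b.(0 + 0)) + 0 + (rec X. a.(X + 0 + X)\{a} + b.b.(0 + 0)))\{a} :: =b=> n3
  n2 = b.(0 + 0) :: =b=> n4
  n3 = (b.(0 + 0))\{a} :: =b=> n5
  n4 = 0 + 0 :: deadlocked
  n5 = (0 + 0)\{a} :: deadlocked
Coarsest stable partition (strong bisimilarity classes):
  B0 = {m0, n0}
  B1 = {m2, m3, n2, n3}
  B2 = {m4, m5, n4, n5}
  B3 = {m1, n1}
m0 ∈ B0, n0 ∈ B0 → same block

P ~ Q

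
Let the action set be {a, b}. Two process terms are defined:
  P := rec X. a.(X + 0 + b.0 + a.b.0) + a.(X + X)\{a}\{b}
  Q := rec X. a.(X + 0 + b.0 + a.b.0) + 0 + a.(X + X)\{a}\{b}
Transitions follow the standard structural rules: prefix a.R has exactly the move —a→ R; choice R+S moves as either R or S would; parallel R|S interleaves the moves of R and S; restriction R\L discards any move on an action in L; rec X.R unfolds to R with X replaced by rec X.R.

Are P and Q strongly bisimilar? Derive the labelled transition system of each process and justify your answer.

Reachable graph of P (5 states):
  u0 = rec X. a.(X + 0 + b.0 + a.b.0) + a.(X + X)\{a}\{b} | —a→ u1, —a→ u2
  u1 = ((rec X. a.(X + 0 + b.0 + a.b.0) + a.(X + X)\{a}\{b}) + (rec X. a.(X + 0 + b.0 + a.b.0) + a.(X + X)\{a}\{b}))\{a}\{b} | (no moves)
  u2 = (rec X. a.(X + 0 + b.0 + a.b.0) + a.(X + X)\{a}\{b}) + 0 + b.0 + a.b.0 | —a→ u1, —a→ u2, —a→ u3, —b→ u4
  u3 = b.0 | —b→ u4
  u4 = 0 | (no moves)
Reachable graph of Q (5 states):
  v0 = rec X. a.(X + 0 + b.0 + a.b.0) + 0 + a.(X + X)\{a}\{b} | —a→ v1, —a→ v2
  v1 = ((rec X. a.(X + 0 + b.0 + a.b.0) + 0 + a.(X + X)\{a}\{b}) + (rec X. a.(X + 0 + b.0 + a.b.0) + 0 + a.(X + X)\{a}\{b}))\{a}\{b} | (no moves)
  v2 = (rec X. a.(X + 0 + b.0 + a.b.0) + 0 + a.(X + X)\{a}\{b}) + 0 + b.0 + a.b.0 | —a→ v1, —a→ v2, —a→ v3, —b→ v4
  v3 = b.0 | —b→ v4
  v4 = 0 | (no moves)
Partition-refinement fixed point:
  B0 = {u0, v0}
  B1 = {u2, v2}
  B2 = {u3, v3}
  B3 = {u1, u4, v1, v4}
u0 ∈ B0, v0 ∈ B0 → same block

P ~ Q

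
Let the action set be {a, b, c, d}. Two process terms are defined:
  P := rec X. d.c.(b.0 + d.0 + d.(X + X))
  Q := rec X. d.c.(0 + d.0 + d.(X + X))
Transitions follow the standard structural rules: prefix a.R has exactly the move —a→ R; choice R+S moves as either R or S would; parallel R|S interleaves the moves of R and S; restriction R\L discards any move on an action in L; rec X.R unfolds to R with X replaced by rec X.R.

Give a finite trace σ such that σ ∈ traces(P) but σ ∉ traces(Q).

Reachable graph of P (5 states):
  p0 = rec X. d.c.(b.0 + d.0 + d.(X + X)) ⊢ ··d··> p1
  p1 = c.(b.0 + d.0 + d.((rec X. d.c.(b.0 + d.0 + d.(X + X))) + (rec X. d.c.(b.0 + d.0 + d.(X + X))))) ⊢ ··c··> p2
  p2 = b.0 + d.0 + d.((rec X. d.c.(b.0 + d.0 + d.(X + X))) + (rec X. d.c.(b.0 + d.0 + d.(X + X)))) ⊢ ··b··> p3, ··d··> p3, ··d··> p4
  p3 = 0 ⊢ stopped
  p4 = (rec X. d.c.(b.0 + d.0 + d.(X + X))) + (rec X. d.c.(b.0 + d.0 + d.(X + X))) ⊢ ··d··> p1
Reachable graph of Q (5 states):
  q0 = rec X. d.c.(0 + d.0 + d.(X + X)) ⊢ ··d··> q1
  q1 = c.(0 + d.0 + d.((rec X. d.c.(0 + d.0 + d.(X + X))) + (rec X. d.c.(0 + d.0 + d.(X + X))))) ⊢ ··c··> q2
  q2 = 0 + d.0 + d.((rec X. d.c.(0 + d.0 + d.(X + X))) + (rec X. d.c.(0 + d.0 + d.(X + X)))) ⊢ ··d··> q3, ··d··> q4
  q3 = (rec X. d.c.(0 + d.0 + d.(X + X))) + (rec X. d.c.(0 + d.0 + d.(X + X))) ⊢ ··d··> q1
  q4 = 0 ⊢ stopped
Executing dcb from P (initial set {p0}):
  [1] d ⇒ {p1}
  [2] c ⇒ {p2}
  [3] b ⇒ {p3}
  ✓ P
Executing dcb from Q (initial set {q0}):
  [1] d ⇒ {q1}
  [2] c ⇒ {q2}
  [3] b ⇒ ∅  — Q cannot continue

dcb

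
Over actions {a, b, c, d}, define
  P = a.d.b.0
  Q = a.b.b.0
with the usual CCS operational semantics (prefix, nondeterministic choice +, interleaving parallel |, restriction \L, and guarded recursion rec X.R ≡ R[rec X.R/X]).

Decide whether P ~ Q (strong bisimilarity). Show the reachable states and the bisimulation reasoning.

not bisimilar

P's transition system — 4 states:
  p0 = a.d.b.0 ⊢ --a--▸ p1
  p1 = d.b.0 ⊢ --d--▸ p2
  p2 = b.0 ⊢ --b--▸ p3
  p3 = 0 ⊢ ·
Q's transition system — 4 states:
  q0 = a.b.b.0 ⊢ --a--▸ q1
  q1 = b.b.0 ⊢ --b--▸ q2
  q2 = b.0 ⊢ --b--▸ q3
  q3 = 0 ⊢ ·
Coarsest stable partition (strong bisimilarity classes):
  B0 = {p0}
  B1 = {p1}
  B2 = {p2, q2}
  B3 = {p3, q3}
  B4 = {q0}
  B5 = {q1}
p0 ∈ B0, q0 ∈ B4 → different blocks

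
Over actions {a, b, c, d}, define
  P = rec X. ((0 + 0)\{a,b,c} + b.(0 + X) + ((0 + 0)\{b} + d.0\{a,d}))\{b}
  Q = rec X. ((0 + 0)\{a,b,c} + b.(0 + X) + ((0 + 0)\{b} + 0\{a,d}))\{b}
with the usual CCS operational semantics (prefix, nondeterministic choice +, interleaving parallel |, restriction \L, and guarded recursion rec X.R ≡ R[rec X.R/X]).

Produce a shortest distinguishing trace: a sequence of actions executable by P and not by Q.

Reachable graph of P (2 states):
  s0 = rec X. ((0 + 0)\{a,b,c} + b.(0 + X) + ((0 + 0)\{b} + d.0\{a,d}))\{b} :: --d--▸ s1
  s1 = 0\{a,d}\{b} :: ∅
Reachable graph of Q (1 states):
  t0 = rec X. ((0 + 0)\{a,b,c} + b.(0 + X) + ((0 + 0)\{b} + 0\{a,d}))\{b} :: ∅
Trace ⟨d⟩ through P, begin at {s0}:
  [1] d ⇒ {s1}
  P completes σ.
Trace ⟨d⟩ through Q, begin at {t0}:
  [1] d ⇒ no successor for Q

d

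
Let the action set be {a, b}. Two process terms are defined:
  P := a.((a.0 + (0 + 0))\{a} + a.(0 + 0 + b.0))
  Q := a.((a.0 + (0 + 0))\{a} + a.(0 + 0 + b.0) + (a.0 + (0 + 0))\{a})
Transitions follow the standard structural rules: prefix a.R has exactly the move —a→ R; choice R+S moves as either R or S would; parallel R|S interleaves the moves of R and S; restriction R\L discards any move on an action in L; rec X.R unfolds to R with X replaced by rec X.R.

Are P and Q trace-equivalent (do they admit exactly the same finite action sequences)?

YES

Reachable graph of P (4 states):
  m0 = a.((a.0 + (0 + 0))\{a} + a.(0 + 0 + b.0)) ⊢ ··a··> m1
  m1 = (a.0 + (0 + 0))\{a} + a.(0 + 0 + b.0) ⊢ ··a··> m2
  m2 = 0 + 0 + b.0 ⊢ ··b··> m3
  m3 = 0 ⊢ (no moves)
Reachable graph of Q (4 states):
  n0 = a.((a.0 + (0 + 0))\{a} + a.(0 + 0 + b.0) + (a.0 + (0 + 0))\{a}) ⊢ ··a··> n1
  n1 = (a.0 + (0 + 0))\{a} + a.(0 + 0 + b.0) + (a.0 + (0 + 0))\{a} ⊢ ··a··> n2
  n2 = 0 + 0 + b.0 ⊢ ··b··> n3
  n3 = 0 ⊢ (no moves)
Partition-refinement fixed point:
  B0 = {m0, n0}
  B1 = {m1, n1}
  B2 = {m2, n2}
  B3 = {m3, n3}
m0 ∈ B0, n0 ∈ B0 → same block
Bisimilar ⇒ trace-equivalent.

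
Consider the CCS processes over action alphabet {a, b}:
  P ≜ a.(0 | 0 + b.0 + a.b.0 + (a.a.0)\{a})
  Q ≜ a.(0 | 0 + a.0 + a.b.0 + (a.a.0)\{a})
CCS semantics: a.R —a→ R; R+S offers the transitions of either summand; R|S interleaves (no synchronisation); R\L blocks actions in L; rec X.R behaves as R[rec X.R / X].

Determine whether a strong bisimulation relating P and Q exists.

LTS(P): 4 reachable states
  p0 = a.(0 | 0 + b.0 + a.b.0 + (a.a.0)\{a}) :: -a-> p1
  p1 = 0 | 0 + b.0 + a.b.0 + (a.a.0)\{a} :: -a-> p2, -b-> p3
  p2 = b.0 :: -b-> p3
  p3 = 0 :: stopped
LTS(Q): 4 reachable states
  q0 = a.(0 | 0 + a.0 + a.b.0 + (a.a.0)\{a}) :: -a-> q1
  q1 = 0 | 0 + a.0 + a.b.0 + (a.a.0)\{a} :: -a-> q2, -a-> q3
  q2 = 0 :: stopped
  q3 = b.0 :: -b-> q2
Coarsest stable partition (strong bisimilarity classes):
  B0 = {p0}
  B1 = {p1}
  B2 = {p2, q3}
  B3 = {p3, q2}
  B4 = {q0}
  B5 = {q1}
p0 ∈ B0, q0 ∈ B4 → different blocks

P ≁ Q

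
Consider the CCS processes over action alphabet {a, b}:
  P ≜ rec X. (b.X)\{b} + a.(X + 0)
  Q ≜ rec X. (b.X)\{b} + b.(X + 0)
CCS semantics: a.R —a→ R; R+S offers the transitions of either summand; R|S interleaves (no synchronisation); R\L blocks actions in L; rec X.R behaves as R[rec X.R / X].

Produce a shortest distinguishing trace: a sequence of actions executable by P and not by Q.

P's transition system — 2 states:
  u0 = rec X. (b.X)\{b} + a.(X + 0) → =a=> u1
  u1 = (rec X. (b.X)\{b} + a.(X + 0)) + 0 → =a=> u1
Q's transition system — 2 states:
  v0 = rec X. (b.X)\{b} + b.(X + 0) → =b=> v1
  v1 = (rec X. (b.X)\{b} + b.(X + 0)) + 0 → =b=> v1
Run σ = ⟨a⟩ on P: start {u0}
  after a @ step 1: {u1}
  — P admits the full trace.
Run σ = ⟨a⟩ on Q: start {v0}
  after a @ step 1: no successor for Q

a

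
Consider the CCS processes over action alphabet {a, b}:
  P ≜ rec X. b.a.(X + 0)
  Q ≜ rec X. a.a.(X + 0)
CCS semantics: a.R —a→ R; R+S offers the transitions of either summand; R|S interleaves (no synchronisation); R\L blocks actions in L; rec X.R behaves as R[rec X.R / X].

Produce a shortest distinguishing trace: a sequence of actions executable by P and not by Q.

b

P's transition system — 3 states:
  s0 = rec X. b.a.(X + 0) → --b--▸ s1
  s1 = a.((rec X. b.a.(X + 0)) + 0) → --a--▸ s2
  s2 = (rec X. b.a.(X + 0)) + 0 → --b--▸ s1
Q's transition system — 3 states:
  t0 = rec X. a.a.(X + 0) → --a--▸ t1
  t1 = a.((rec X. a.a.(X + 0)) + 0) → --a--▸ t2
  t2 = (rec X. a.a.(X + 0)) + 0 → --a--▸ t1
Executing b from P (initial set {s0}):
  after b @ step 1: {s1}
  — P admits the full trace.
Executing b from Q (initial set {t0}):
  after b @ step 1: ∅ (Q stuck)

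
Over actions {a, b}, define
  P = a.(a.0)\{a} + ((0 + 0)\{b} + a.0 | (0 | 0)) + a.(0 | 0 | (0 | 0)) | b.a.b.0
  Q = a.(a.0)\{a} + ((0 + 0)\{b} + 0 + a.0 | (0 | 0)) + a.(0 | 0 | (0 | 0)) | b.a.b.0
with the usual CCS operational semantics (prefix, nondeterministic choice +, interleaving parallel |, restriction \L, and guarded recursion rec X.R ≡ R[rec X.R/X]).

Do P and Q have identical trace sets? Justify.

LTS(P): 10 reachable states
  u0 = a.(a.0)\{a} + ((0 + 0)\{b} + a.0 | (0 | 0)) + a.(0 | 0 | (0 | 0)) | b.a.b.0 ⊢ ··a··> u1, ··a··> u2, ··a··> u3, ··b··> u4
  u1 = (a.0)\{a} ⊢ deadlocked
  u2 = 0 | (0 | 0) ⊢ deadlocked
  u3 = 0 | 0 | (0 | 0) | b.a.b.0 ⊢ ··b··> u5
  u4 = a.(0 | 0 | (0 | 0)) | a.b.0 ⊢ ··a··> u5, ··a··> u6
  u5 = 0 | 0 | (0 | 0) | a.b.0 ⊢ ··a··> u7
  u6 = a.(0 | 0 | (0 | 0)) | b.0 ⊢ ··a··> u7, ··b··> u8
  u7 = 0 | 0 | (0 | 0) | b.0 ⊢ ··b··> u9
  u8 = a.(0 | 0 | (0 | 0)) | 0 ⊢ ··a··> u9
  u9 = 0 | 0 | (0 | 0) | 0 ⊢ deadlocked
LTS(Q): 10 reachable states
  v0 = a.(a.0)\{a} + ((0 + 0)\{b} + 0 + a.0 | (0 | 0)) + a.(0 | 0 | (0 | 0)) | b.a.b.0 ⊢ ··a··> v1, ··a··> v2, ··a··> v3, ··b··> v4
  v1 = (a.0)\{a} ⊢ deadlocked
  v2 = 0 | (0 | 0) ⊢ deadlocked
  v3 = 0 | 0 | (0 | 0) | b.a.b.0 ⊢ ··b··> v5
  v4 = a.(0 | 0 | (0 | 0)) | a.b.0 ⊢ ··a··> v5, ··a··> v6
  v5 = 0 | 0 | (0 | 0) | a.b.0 ⊢ ··a··> v7
  v6 = a.(0 | 0 | (0 | 0)) | b.0 ⊢ ··a··> v7, ··b··> v8
  v7 = 0 | 0 | (0 | 0) | b.0 ⊢ ··b··> v9
  v8 = a.(0 | 0 | (0 | 0)) | 0 ⊢ ··a··> v9
  v9 = 0 | 0 | (0 | 0) | 0 ⊢ deadlocked
Bisimilarity quotient blocks:
  B0 = {u0, v0}
  B1 = {u1, u2, u9, v1, v2, v9}
  B2 = {u4, v4}
  B3 = {u6, v6}
  B4 = {u7, v7}
  B5 = {u8, v8}
  B6 = {u5, v5}
  B7 = {u3, v3}
u0 ∈ B0, v0 ∈ B0 → same block
Bisimilar ⇒ trace-equivalent.

traces(P) = traces(Q)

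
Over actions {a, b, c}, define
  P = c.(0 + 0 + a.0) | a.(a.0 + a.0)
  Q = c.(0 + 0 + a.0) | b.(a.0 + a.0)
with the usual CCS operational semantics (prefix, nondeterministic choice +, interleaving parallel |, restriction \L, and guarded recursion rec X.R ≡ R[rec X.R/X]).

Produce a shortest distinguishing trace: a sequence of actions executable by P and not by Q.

a

LTS(P): 9 reachable states
  s0 = c.(0 + 0 + a.0) | a.(a.0 + a.0) → —a→ s1, —c→ s2
  s1 = c.(0 + 0 + a.0) | (a.0 + a.0) → —a→ s3, —c→ s4
  s2 = (0 + 0 + a.0) | a.(a.0 + a.0) → —a→ s4, —a→ s5
  s3 = c.(0 + 0 + a.0) | 0 → —c→ s6
  s4 = (0 + 0 + a.0) | (a.0 + a.0) → —a→ s6, —a→ s7
  s5 = 0 | a.(a.0 + a.0) → —a→ s7
  s6 = (0 + 0 + a.0) | 0 → —a→ s8
  s7 = 0 | (a.0 + a.0) → —a→ s8
  s8 = 0 | 0 → ∅
LTS(Q): 9 reachable states
  t0 = c.(0 + 0 + a.0) | b.(a.0 + a.0) → —b→ t1, —c→ t2
  t1 = c.(0 + 0 + a.0) | (a.0 + a.0) → —a→ t3, —c→ t4
  t2 = (0 + 0 + a.0) | b.(a.0 + a.0) → —a→ t5, —b→ t4
  t3 = c.(0 + 0 + a.0) | 0 → —c→ t6
  t4 = (0 + 0 + a.0) | (a.0 + a.0) → —a→ t6, —a→ t7
  t5 = 0 | b.(a.0 + a.0) → —b→ t7
  t6 = (0 + 0 + a.0) | 0 → —a→ t8
  t7 = 0 | (a.0 + a.0) → —a→ t8
  t8 = 0 | 0 → ∅
Trace ⟨a⟩ through P, begin at {s0}:
  step 1 (a): {s1}
  — P admits the full trace.
Trace ⟨a⟩ through Q, begin at {t0}:
  step 1 (a): ∅  — Q cannot continue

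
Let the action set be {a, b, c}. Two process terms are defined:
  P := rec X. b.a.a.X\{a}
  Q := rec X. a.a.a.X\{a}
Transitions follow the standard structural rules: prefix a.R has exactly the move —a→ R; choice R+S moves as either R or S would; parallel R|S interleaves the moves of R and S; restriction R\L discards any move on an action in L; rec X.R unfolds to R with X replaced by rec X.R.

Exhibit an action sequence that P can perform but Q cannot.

P's transition system — 5 states:
  p0 = rec X. b.a.a.X\{a} | =b=> p1
  p1 = a.a.(rec X. b.a.a.X\{a})\{a} | =a=> p2
  p2 = a.(rec X. b.a.a.X\{a})\{a} | =a=> p3
  p3 = (rec X. b.a.a.X\{a})\{a} | =b=> p4
  p4 = (a.a.(rec X. b.a.a.X\{a})\{a})\{a} | ∅
Q's transition system — 4 states:
  q0 = rec X. a.a.a.X\{a} | =a=> q1
  q1 = a.a.(rec X. a.a.a.X\{a})\{a} | =a=> q2
  q2 = a.(rec X. a.a.a.X\{a})\{a} | =a=> q3
  q3 = (rec X. a.a.a.X\{a})\{a} | ∅
Executing b from P (initial set {p0}):
  step 1 (b): {p1}
  — P admits the full trace.
Executing b from Q (initial set {q0}):
  step 1 (b): ∅  — Q cannot continue

b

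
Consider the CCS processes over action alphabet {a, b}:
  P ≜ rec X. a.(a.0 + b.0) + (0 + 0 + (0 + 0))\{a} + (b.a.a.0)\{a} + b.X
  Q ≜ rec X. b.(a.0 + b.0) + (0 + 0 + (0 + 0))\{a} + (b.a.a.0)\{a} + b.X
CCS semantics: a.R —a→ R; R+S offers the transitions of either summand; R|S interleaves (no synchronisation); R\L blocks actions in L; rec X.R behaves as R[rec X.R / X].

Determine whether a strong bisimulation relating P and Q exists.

LTS(P): 4 reachable states
  m0 = rec X. a.(a.0 + b.0) + (0 + 0 + (0 + 0))\{a} + (b.a.a.0)\{a} + b.X :: -a-> m1, -b-> m0, -b-> m2
  m1 = a.0 + b.0 :: -a-> m3, -b-> m3
  m2 = (a.a.0)\{a} :: ·
  m3 = 0 :: ·
LTS(Q): 4 reachable states
  n0 = rec X. b.(a.0 + b.0) + (0 + 0 + (0 + 0))\{a} + (b.a.a.0)\{a} + b.X :: -b-> n0, -b-> n1, -b-> n2
  n1 = (a.a.0)\{a} :: ·
  n2 = a.0 + b.0 :: -a-> n3, -b-> n3
  n3 = 0 :: ·
Bisimilarity quotient blocks:
  B0 = {m0}
  B1 = {m1, n2}
  B2 = {m2, m3, n1, n3}
  B3 = {n0}
m0 ∈ B0, n0 ∈ B3 → different blocks

NO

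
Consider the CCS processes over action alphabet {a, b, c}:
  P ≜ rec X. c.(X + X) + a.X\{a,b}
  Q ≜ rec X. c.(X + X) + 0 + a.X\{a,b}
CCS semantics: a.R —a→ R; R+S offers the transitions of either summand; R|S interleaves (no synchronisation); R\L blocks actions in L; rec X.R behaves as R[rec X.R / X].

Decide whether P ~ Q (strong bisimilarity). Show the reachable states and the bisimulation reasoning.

P's transition system — 4 states:
  s0 = rec X. c.(X + X) + a.X\{a,b} → —a→ s1, —c→ s2
  s1 = (rec X. c.(X + X) + a.X\{a,b})\{a,b} → —c→ s3
  s2 = (rec X. c.(X + X) + a.X\{a,b}) + (rec X. c.(X + X) + a.X\{a,b}) → —a→ s1, —c→ s2
  s3 = ((rec X. c.(X + X) + a.X\{a,b}) + (rec X. c.(X + X) + a.X\{a,b}))\{a,b} → —c→ s3
Q's transition system — 4 states:
  t0 = rec X. c.(X + X) + 0 + a.X\{a,b} → —a→ t1, —c→ t2
  t1 = (rec X. c.(X + X) + 0 + a.X\{a,b})\{a,b} → —c→ t3
  t2 = (rec X. c.(X + X) + 0 + a.X\{a,b}) + (rec X. c.(X + X) + 0 + a.X\{a,b}) → —a→ t1, —c→ t2
  t3 = ((rec X. c.(X + X) + 0 + a.X\{a,b}) + (rec X. c.(X + X) + 0 + a.X\{a,b}))\{a,b} → —c→ t3
Bisimilarity quotient blocks:
  B0 = {s0, s2, t0, t2}
  B1 = {s1, s3, t1, t3}
s0 ∈ B0, t0 ∈ B0 → same block

bisimilar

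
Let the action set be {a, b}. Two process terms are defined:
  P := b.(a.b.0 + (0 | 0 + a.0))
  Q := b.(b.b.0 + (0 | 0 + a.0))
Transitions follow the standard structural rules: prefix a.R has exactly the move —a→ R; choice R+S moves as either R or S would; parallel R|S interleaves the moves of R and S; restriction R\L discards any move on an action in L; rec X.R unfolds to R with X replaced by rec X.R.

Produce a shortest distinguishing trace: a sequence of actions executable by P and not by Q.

bab

LTS(P): 4 reachable states
  u0 = b.(a.b.0 + (0 | 0 + a.0)) | ··b··> u1
  u1 = a.b.0 + (0 | 0 + a.0) | ··a··> u2, ··a··> u3
  u2 = 0 | deadlocked
  u3 = b.0 | ··b··> u2
LTS(Q): 4 reachable states
  v0 = b.(b.b.0 + (0 | 0 + a.0)) | ··b··> v1
  v1 = b.b.0 + (0 | 0 + a.0) | ··a··> v2, ··b··> v3
  v2 = 0 | deadlocked
  v3 = b.0 | ··b··> v2
Executing bab from P (initial set {u0}):
  after b @ step 1: {u1}
  after a @ step 2: {u2, u3}
  after b @ step 3: {u2}
  ✓ P
Executing bab from Q (initial set {v0}):
  after b @ step 1: {v1}
  after a @ step 2: {v2}
  after b @ step 3: no successor for Q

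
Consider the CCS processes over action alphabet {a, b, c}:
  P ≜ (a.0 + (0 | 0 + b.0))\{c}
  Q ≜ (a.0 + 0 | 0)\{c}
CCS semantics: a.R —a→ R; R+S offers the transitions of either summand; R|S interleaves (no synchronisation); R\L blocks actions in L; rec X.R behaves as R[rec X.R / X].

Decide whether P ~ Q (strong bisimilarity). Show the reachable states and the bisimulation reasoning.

Reachable graph of P (2 states):
  u0 = (a.0 + (0 | 0 + b.0))\{c} has moves ··a··> u1, ··b··> u1
  u1 = 0\{c} has moves deadlocked
Reachable graph of Q (2 states):
  v0 = (a.0 + 0 | 0)\{c} has moves ··a··> v1
  v1 = 0\{c} has moves deadlocked
Bisimilarity quotient blocks:
  B0 = {u0}
  B1 = {u1, v1}
  B2 = {v0}
u0 ∈ B0, v0 ∈ B2 → different blocks

P ≁ Q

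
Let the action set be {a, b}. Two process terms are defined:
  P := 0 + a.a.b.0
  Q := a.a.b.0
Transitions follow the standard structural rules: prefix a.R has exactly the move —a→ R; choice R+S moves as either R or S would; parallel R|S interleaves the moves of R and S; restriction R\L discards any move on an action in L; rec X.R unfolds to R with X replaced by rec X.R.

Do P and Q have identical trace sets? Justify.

trace-equivalent

Reachable graph of P (4 states):
  m0 = 0 + a.a.b.0 :: --a--▸ m1
  m1 = a.b.0 :: --a--▸ m2
  m2 = b.0 :: --b--▸ m3
  m3 = 0 :: ·
Reachable graph of Q (4 states):
  n0 = a.a.b.0 :: --a--▸ n1
  n1 = a.b.0 :: --a--▸ n2
  n2 = b.0 :: --b--▸ n3
  n3 = 0 :: ·
Partition-refinement fixed point:
  B0 = {m0, n0}
  B1 = {m1, n1}
  B2 = {m2, n2}
  B3 = {m3, n3}
m0 ∈ B0, n0 ∈ B0 → same block
Bisimilar ⇒ trace-equivalent.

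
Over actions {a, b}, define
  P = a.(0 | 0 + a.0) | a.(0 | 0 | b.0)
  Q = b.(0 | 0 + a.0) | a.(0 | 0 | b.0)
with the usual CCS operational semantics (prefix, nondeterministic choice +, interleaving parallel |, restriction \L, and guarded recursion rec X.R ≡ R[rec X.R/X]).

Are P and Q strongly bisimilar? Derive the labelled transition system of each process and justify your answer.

LTS(P): 9 reachable states
  s0 = a.(0 | 0 + a.0) | a.(0 | 0 | b.0) | ··a··> s1, ··a··> s2
  s1 = (0 | 0 + a.0) | a.(0 | 0 | b.0) | ··a··> s3, ··a··> s4
  s2 = a.(0 | 0 + a.0) | (0 | 0 | b.0) | ··a··> s3, ··b··> s5
  s3 = (0 | 0 + a.0) | (0 | 0 | b.0) | ··a··> s6, ··b··> s7
  s4 = 0 | a.(0 | 0 | b.0) | ··a··> s6
  s5 = a.(0 | 0 + a.0) | (0 | 0 | 0) | ··a··> s7
  s6 = 0 | (0 | 0 | b.0) | ··b··> s8
  s7 = (0 | 0 + a.0) | (0 | 0 | 0) | ··a··> s8
  s8 = 0 | (0 | 0 | 0) | stopped
LTS(Q): 9 reachable states
  t0 = b.(0 | 0 + a.0) | a.(0 | 0 | b.0) | ··a··> t1, ··b··> t2
  t1 = b.(0 | 0 + a.0) | (0 | 0 | b.0) | ··b··> t3, ··b··> t4
  t2 = (0 | 0 + a.0) | a.(0 | 0 | b.0) | ··a··> t3, ··a··> t5
  t3 = (0 | 0 + a.0) | (0 | 0 | b.0) | ··a··> t6, ··b··> t7
  t4 = b.(0 | 0 + a.0) | (0 | 0 | 0) | ··b··> t7
  t5 = 0 | a.(0 | 0 | b.0) | ··a··> t6
  t6 = 0 | (0 | 0 | b.0) | ··b··> t8
  t7 = (0 | 0 + a.0) | (0 | 0 | 0) | ··a··> t8
  t8 = 0 | (0 | 0 | 0) | stopped
Bisimilarity quotient blocks:
  B0 = {s0}
  B1 = {s2}
  B2 = {s5}
  B3 = {s7, t7}
  B4 = {s8, t8}
  B5 = {s3, t3}
  B6 = {s6, t6}
  B7 = {s1, t2}
  B8 = {s4, t5}
  B9 = {t0}
  B10 = {t1}
  B11 = {t4}
s0 ∈ B0, t0 ∈ B9 → different blocks

not bisimilar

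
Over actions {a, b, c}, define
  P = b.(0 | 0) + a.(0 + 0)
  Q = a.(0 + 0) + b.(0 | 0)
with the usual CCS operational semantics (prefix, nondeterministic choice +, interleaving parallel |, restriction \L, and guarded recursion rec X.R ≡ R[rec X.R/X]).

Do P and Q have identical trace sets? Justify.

YES

P's transition system — 3 states:
  s0 = b.(0 | 0) + a.(0 + 0) ⊢ —a→ s1, —b→ s2
  s1 = 0 + 0 ⊢ stopped
  s2 = 0 | 0 ⊢ stopped
Q's transition system — 3 states:
  t0 = a.(0 + 0) + b.(0 | 0) ⊢ —a→ t1, —b→ t2
  t1 = 0 + 0 ⊢ stopped
  t2 = 0 | 0 ⊢ stopped
Coarsest stable partition (strong bisimilarity classes):
  B0 = {s0, t0}
  B1 = {s1, s2, t1, t2}
s0 ∈ B0, t0 ∈ B0 → same block
Bisimilar ⇒ trace-equivalent.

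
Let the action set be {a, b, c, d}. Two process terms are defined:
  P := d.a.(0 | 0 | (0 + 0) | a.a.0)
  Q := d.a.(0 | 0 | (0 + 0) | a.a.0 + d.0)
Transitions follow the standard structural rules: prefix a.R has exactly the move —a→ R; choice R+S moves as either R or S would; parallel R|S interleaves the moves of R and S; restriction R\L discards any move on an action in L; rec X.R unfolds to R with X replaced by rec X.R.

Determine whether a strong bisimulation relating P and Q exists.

LTS(P): 5 reachable states
  u0 = d.a.(0 | 0 | (0 + 0) | a.a.0) | --d--▸ u1
  u1 = a.(0 | 0 | (0 + 0) | a.a.0) | --a--▸ u2
  u2 = 0 | 0 | (0 + 0) | a.a.0 | --a--▸ u3
  u3 = 0 | 0 | (0 + 0) | a.0 | --a--▸ u4
  u4 = 0 | 0 | (0 + 0) | 0 | ·
LTS(Q): 6 reachable states
  v0 = d.a.(0 | 0 | (0 + 0) | a.a.0 + d.0) | --d--▸ v1
  v1 = a.(0 | 0 | (0 + 0) | a.a.0 + d.0) | --a--▸ v2
  v2 = 0 | 0 | (0 + 0) | a.a.0 + d.0 | --a--▸ v3, --d--▸ v4
  v3 = 0 | 0 | (0 + 0) | a.0 | --a--▸ v5
  v4 = 0 | ·
  v5 = 0 | 0 | (0 + 0) | 0 | ·
Bisimilarity quotient blocks:
  B0 = {u0}
  B1 = {u1}
  B2 = {u2}
  B3 = {u3, v3}
  B4 = {u4, v4, v5}
  B5 = {v0}
  B6 = {v1}
  B7 = {v2}
u0 ∈ B0, v0 ∈ B5 → different blocks

not bisimilar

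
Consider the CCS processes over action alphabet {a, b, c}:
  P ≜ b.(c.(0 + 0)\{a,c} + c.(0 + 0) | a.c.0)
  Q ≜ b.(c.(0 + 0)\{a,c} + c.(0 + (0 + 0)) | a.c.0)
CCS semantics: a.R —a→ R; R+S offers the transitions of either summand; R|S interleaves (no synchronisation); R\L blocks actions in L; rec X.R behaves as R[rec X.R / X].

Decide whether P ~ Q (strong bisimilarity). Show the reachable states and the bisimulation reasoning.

LTS(P): 8 reachable states
  p0 = b.(c.(0 + 0)\{a,c} + c.(0 + 0) | a.c.0) | ··b··> p1
  p1 = c.(0 + 0)\{a,c} + c.(0 + 0) | a.c.0 | ··a··> p2, ··c··> p3, ··c··> p4
  p2 = c.(0 + 0) | c.0 | ··c··> p5, ··c··> p6
  p3 = (0 + 0) | a.c.0 | ··a··> p5
  p4 = (0 + 0)\{a,c} | stopped
  p5 = (0 + 0) | c.0 | ··c··> p7
  p6 = c.(0 + 0) | 0 | ··c··> p7
  p7 = (0 + 0) | 0 | stopped
LTS(Q): 8 reachable states
  q0 = b.(c.(0 + 0)\{a,c} + c.(0 + (0 + 0)) | a.c.0) | ··b··> q1
  q1 = c.(0 + 0)\{a,c} + c.(0 + (0 + 0)) | a.c.0 | ··a··> q2, ··c··> q3, ··c··> q4
  q2 = c.(0 + (0 + 0)) | c.0 | ··c··> q5, ··c··> q6
  q3 = (0 + (0 + 0)) | a.c.0 | ··a··> q5
  q4 = (0 + 0)\{a,c} | stopped
  q5 = (0 + (0 + 0)) | c.0 | ··c··> q7
  q6 = c.(0 + (0 + 0)) | 0 | ··c··> q7
  q7 = (0 + (0 + 0)) | 0 | stopped
Bisimilarity quotient blocks:
  B0 = {p0, q0}
  B1 = {p1, q1}
  B2 = {p2, q2}
  B3 = {p5, p6, q5, q6}
  B4 = {p4, p7, q4, q7}
  B5 = {p3, q3}
p0 ∈ B0, q0 ∈ B0 → same block

bisimilar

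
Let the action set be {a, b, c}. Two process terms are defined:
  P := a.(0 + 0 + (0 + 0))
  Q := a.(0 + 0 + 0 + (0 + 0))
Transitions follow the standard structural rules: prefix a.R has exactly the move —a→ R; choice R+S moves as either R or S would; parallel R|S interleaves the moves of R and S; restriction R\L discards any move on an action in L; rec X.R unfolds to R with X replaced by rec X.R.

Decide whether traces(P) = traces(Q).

trace-equivalent

P's transition system — 2 states:
  p0 = a.(0 + 0 + (0 + 0)) ⊢ --a--▸ p1
  p1 = 0 + 0 + (0 + 0) ⊢ (no moves)
Q's transition system — 2 states:
  q0 = a.(0 + 0 + 0 + (0 + 0)) ⊢ --a--▸ q1
  q1 = 0 + 0 + 0 + (0 + 0) ⊢ (no moves)
Partition-refinement fixed point:
  B0 = {p0, q0}
  B1 = {p1, q1}
p0 ∈ B0, q0 ∈ B0 → same block
Bisimilar ⇒ trace-equivalent.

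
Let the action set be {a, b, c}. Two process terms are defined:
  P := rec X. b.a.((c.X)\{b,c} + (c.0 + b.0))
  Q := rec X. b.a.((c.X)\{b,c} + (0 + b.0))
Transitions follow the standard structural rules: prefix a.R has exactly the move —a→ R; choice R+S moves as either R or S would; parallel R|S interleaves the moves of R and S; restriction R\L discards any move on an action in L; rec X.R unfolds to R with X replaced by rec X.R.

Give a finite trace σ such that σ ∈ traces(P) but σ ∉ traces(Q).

P's transition system — 4 states:
  p0 = rec X. b.a.((c.X)\{b,c} + (c.0 + b.0)) has moves —b→ p1
  p1 = a.((c.(rec X. b.a.((c.X)\{b,c} + (c.0 + b.0))))\{b,c} + (c.0 + b.0)) has moves —a→ p2
  p2 = (c.(rec X. b.a.((c.X)\{b,c} + (c.0 + b.0))))\{b,c} + (c.0 + b.0) has moves —b→ p3, —c→ p3
  p3 = 0 has moves (no moves)
Q's transition system — 4 states:
  q0 = rec X. b.a.((c.X)\{b,c} + (0 + b.0)) has moves —b→ q1
  q1 = a.((c.(rec X. b.a.((c.X)\{b,c} + (0 + b.0))))\{b,c} + (0 + b.0)) has moves —a→ q2
  q2 = (c.(rec X. b.a.((c.X)\{b,c} + (0 + b.0))))\{b,c} + (0 + b.0) has moves —b→ q3
  q3 = 0 has moves (no moves)
Trace ⟨bac⟩ through P, begin at {p0}:
  step 1 (b): {p1}
  step 2 (a): {p2}
  step 3 (c): {p3}
  ✓ P
Trace ⟨bac⟩ through Q, begin at {q0}:
  step 1 (b): {q1}
  step 2 (a): {q2}
  step 3 (c): no successor for Q

bac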